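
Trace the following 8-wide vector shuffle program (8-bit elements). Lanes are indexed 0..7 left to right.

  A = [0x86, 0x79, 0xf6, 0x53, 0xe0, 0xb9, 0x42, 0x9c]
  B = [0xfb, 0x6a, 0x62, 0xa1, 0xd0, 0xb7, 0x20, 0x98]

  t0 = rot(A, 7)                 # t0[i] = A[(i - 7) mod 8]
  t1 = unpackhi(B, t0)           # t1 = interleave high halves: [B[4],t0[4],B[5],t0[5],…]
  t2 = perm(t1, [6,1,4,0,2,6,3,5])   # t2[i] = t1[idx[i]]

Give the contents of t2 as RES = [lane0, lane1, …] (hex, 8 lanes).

RES = [0x98, 0xb9, 0x20, 0xd0, 0xb7, 0x98, 0x42, 0x9c]

  t0: 79 f6 53 e0 b9 42 9c 86
  t1: d0 b9 b7 42 20 9c 98 86
  t2: 98 b9 20 d0 b7 98 42 9c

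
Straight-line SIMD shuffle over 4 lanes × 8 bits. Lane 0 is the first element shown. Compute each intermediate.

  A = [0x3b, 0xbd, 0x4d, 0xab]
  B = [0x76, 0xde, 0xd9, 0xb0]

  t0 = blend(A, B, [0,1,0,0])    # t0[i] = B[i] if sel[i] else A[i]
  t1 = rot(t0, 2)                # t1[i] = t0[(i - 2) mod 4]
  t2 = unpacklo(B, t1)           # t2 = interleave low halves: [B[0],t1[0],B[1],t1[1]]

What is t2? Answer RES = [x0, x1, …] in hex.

t0 = [0x3b, 0xde, 0x4d, 0xab]
t1 = [0x4d, 0xab, 0x3b, 0xde]
t2 = [0x76, 0x4d, 0xde, 0xab]

RES = [ 0x76  0x4d  0xde  0xab ]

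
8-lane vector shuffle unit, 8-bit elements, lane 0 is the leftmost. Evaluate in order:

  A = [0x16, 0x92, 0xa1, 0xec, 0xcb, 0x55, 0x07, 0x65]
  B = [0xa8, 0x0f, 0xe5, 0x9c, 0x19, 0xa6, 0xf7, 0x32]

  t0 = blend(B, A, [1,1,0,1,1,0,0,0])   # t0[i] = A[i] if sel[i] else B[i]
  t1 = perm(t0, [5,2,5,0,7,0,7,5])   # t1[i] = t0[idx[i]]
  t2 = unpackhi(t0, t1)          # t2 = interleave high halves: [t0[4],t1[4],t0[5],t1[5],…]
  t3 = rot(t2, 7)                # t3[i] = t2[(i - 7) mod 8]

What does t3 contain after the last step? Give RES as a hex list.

t0 = [0x16, 0x92, 0xe5, 0xec, 0xcb, 0xa6, 0xf7, 0x32]
t1 = [0xa6, 0xe5, 0xa6, 0x16, 0x32, 0x16, 0x32, 0xa6]
t2 = [0xcb, 0x32, 0xa6, 0x16, 0xf7, 0x32, 0x32, 0xa6]
t3 = [0x32, 0xa6, 0x16, 0xf7, 0x32, 0x32, 0xa6, 0xcb]

RES = [0x32, 0xa6, 0x16, 0xf7, 0x32, 0x32, 0xa6, 0xcb]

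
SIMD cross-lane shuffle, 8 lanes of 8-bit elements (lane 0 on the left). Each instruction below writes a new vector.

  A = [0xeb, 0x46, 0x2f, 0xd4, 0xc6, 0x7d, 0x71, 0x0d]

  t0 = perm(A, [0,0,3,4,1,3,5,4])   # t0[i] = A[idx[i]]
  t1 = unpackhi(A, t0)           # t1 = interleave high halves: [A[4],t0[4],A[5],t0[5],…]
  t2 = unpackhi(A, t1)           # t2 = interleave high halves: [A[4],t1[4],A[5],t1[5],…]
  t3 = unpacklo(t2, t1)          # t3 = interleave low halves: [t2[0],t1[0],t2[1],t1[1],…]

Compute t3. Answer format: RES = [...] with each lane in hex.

→ t0 |eb|eb|d4|c6|46|d4|7d|c6|
→ t1 |c6|46|7d|d4|71|7d|0d|c6|
→ t2 |c6|71|7d|7d|71|0d|0d|c6|
→ t3 |c6|c6|71|46|7d|7d|7d|d4|

RES = [ 0xc6  0xc6  0x71  0x46  0x7d  0x7d  0x7d  0xd4 ]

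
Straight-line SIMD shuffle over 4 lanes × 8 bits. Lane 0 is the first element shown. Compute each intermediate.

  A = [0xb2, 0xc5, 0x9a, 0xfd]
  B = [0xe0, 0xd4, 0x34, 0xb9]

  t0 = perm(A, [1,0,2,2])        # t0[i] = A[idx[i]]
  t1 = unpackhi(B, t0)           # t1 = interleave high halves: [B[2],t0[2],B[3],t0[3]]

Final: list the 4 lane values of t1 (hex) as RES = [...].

t0 = [0xc5, 0xb2, 0x9a, 0x9a]
t1 = [0x34, 0x9a, 0xb9, 0x9a]

RES = [0x34, 0x9a, 0xb9, 0x9a]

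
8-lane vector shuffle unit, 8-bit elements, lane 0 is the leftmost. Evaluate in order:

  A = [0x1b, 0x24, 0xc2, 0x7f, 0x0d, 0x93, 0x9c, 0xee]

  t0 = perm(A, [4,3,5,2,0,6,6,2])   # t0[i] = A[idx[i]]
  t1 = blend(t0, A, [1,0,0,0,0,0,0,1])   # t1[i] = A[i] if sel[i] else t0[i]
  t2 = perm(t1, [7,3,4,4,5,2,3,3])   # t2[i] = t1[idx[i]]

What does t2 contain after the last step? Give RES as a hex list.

RES = [ 0xee  0xc2  0x1b  0x1b  0x9c  0x93  0xc2  0xc2 ]

t0 = [0x0d, 0x7f, 0x93, 0xc2, 0x1b, 0x9c, 0x9c, 0xc2]
t1 = [0x1b, 0x7f, 0x93, 0xc2, 0x1b, 0x9c, 0x9c, 0xee]
t2 = [0xee, 0xc2, 0x1b, 0x1b, 0x9c, 0x93, 0xc2, 0xc2]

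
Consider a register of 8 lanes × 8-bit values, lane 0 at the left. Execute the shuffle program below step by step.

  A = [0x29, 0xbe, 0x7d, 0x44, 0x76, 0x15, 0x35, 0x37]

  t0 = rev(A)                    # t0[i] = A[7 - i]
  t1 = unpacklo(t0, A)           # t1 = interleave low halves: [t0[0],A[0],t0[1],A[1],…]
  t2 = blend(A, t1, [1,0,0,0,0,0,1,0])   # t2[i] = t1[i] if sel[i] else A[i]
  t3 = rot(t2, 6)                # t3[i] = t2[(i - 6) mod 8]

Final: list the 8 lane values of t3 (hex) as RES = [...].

t0 = [0x37, 0x35, 0x15, 0x76, 0x44, 0x7d, 0xbe, 0x29]
t1 = [0x37, 0x29, 0x35, 0xbe, 0x15, 0x7d, 0x76, 0x44]
t2 = [0x37, 0xbe, 0x7d, 0x44, 0x76, 0x15, 0x76, 0x37]
t3 = [0x7d, 0x44, 0x76, 0x15, 0x76, 0x37, 0x37, 0xbe]

RES = [ 0x7d  0x44  0x76  0x15  0x76  0x37  0x37  0xbe ]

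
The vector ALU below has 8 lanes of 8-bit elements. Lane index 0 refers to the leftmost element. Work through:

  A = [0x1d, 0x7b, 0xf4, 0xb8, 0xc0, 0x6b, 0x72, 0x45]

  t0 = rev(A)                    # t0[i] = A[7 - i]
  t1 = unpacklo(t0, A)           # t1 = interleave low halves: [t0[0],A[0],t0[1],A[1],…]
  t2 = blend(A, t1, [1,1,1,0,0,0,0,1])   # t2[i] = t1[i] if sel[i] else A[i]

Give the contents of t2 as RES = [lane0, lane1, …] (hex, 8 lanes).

t0 = [0x45, 0x72, 0x6b, 0xc0, 0xb8, 0xf4, 0x7b, 0x1d]
t1 = [0x45, 0x1d, 0x72, 0x7b, 0x6b, 0xf4, 0xc0, 0xb8]
t2 = [0x45, 0x1d, 0x72, 0xb8, 0xc0, 0x6b, 0x72, 0xb8]

RES = [0x45, 0x1d, 0x72, 0xb8, 0xc0, 0x6b, 0x72, 0xb8]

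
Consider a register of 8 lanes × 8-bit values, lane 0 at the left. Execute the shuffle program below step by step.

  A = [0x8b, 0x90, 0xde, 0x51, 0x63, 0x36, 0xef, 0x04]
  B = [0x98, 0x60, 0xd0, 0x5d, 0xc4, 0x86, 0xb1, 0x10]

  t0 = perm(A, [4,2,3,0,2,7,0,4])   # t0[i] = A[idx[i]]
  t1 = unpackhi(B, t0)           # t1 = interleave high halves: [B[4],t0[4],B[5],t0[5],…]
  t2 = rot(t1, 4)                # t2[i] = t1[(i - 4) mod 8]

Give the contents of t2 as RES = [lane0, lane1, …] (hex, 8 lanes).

t0 = [0x63, 0xde, 0x51, 0x8b, 0xde, 0x04, 0x8b, 0x63]
t1 = [0xc4, 0xde, 0x86, 0x04, 0xb1, 0x8b, 0x10, 0x63]
t2 = [0xb1, 0x8b, 0x10, 0x63, 0xc4, 0xde, 0x86, 0x04]

RES = [0xb1, 0x8b, 0x10, 0x63, 0xc4, 0xde, 0x86, 0x04]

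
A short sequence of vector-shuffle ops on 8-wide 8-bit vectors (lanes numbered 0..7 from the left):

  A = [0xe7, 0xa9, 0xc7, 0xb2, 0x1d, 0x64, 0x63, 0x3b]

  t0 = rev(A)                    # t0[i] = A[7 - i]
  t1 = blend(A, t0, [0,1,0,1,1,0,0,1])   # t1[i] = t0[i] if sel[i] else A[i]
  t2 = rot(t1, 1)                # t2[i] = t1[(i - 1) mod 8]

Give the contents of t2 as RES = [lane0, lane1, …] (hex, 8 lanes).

t0 = [0x3b, 0x63, 0x64, 0x1d, 0xb2, 0xc7, 0xa9, 0xe7]
t1 = [0xe7, 0x63, 0xc7, 0x1d, 0xb2, 0x64, 0x63, 0xe7]
t2 = [0xe7, 0xe7, 0x63, 0xc7, 0x1d, 0xb2, 0x64, 0x63]

RES = [0xe7, 0xe7, 0x63, 0xc7, 0x1d, 0xb2, 0x64, 0x63]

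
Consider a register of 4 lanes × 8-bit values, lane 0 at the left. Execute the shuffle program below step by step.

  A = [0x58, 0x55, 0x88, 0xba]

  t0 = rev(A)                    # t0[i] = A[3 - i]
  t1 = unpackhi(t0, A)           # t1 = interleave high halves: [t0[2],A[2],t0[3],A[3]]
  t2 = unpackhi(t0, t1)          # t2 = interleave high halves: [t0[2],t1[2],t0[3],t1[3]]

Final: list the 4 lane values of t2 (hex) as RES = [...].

RES = [ 0x55  0x58  0x58  0xba ]

t0 = [0xba, 0x88, 0x55, 0x58]
t1 = [0x55, 0x88, 0x58, 0xba]
t2 = [0x55, 0x58, 0x58, 0xba]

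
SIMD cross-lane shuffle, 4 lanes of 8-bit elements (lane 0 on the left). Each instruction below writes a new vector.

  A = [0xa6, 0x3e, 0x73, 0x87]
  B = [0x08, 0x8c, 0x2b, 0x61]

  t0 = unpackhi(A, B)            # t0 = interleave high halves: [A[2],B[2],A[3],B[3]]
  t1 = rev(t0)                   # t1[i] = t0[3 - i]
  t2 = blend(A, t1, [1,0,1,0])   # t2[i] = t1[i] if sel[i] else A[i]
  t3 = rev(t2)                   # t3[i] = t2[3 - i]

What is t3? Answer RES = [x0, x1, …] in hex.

  t0: 73 2b 87 61
  t1: 61 87 2b 73
  t2: 61 3e 2b 87
  t3: 87 2b 3e 61

RES = [ 0x87  0x2b  0x3e  0x61 ]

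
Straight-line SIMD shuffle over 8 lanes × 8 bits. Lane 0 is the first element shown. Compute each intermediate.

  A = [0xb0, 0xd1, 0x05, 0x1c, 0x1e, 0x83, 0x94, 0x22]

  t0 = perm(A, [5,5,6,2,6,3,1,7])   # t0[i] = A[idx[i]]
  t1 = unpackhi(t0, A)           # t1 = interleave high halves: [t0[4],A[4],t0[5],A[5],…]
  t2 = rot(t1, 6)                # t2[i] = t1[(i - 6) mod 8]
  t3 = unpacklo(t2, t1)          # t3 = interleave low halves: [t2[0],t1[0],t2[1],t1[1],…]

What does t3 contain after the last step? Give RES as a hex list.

  t0: 83 83 94 05 94 1c d1 22
  t1: 94 1e 1c 83 d1 94 22 22
  t2: 1c 83 d1 94 22 22 94 1e
  t3: 1c 94 83 1e d1 1c 94 83

RES = [0x1c, 0x94, 0x83, 0x1e, 0xd1, 0x1c, 0x94, 0x83]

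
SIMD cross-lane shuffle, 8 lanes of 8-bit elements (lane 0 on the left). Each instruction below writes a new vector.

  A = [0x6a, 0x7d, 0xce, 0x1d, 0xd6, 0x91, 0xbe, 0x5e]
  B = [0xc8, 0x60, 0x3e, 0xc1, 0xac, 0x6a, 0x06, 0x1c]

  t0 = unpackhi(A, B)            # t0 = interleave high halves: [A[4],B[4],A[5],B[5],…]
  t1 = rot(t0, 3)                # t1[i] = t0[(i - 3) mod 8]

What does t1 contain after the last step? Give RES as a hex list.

RES = [ 0x06  0x5e  0x1c  0xd6  0xac  0x91  0x6a  0xbe ]

→ t0 |d6|ac|91|6a|be|06|5e|1c|
→ t1 |06|5e|1c|d6|ac|91|6a|be|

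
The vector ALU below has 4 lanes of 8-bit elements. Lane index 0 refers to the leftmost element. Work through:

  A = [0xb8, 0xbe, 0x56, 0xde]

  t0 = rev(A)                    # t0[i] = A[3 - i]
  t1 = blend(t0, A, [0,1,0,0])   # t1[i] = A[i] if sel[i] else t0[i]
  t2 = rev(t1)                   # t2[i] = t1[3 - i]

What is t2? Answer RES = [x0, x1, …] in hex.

→ t0 |de|56|be|b8|
→ t1 |de|be|be|b8|
→ t2 |b8|be|be|de|

RES = [0xb8, 0xbe, 0xbe, 0xde]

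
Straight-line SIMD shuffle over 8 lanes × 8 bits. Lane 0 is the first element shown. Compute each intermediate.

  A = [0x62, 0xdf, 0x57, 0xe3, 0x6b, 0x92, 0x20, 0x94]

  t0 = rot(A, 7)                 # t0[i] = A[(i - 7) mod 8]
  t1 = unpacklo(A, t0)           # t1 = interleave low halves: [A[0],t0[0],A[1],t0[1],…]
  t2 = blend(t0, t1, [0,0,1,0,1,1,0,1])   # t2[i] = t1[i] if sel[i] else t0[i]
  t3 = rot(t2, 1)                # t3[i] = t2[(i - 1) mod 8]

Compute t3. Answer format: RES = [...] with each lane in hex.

RES = [ 0x6b  0xdf  0x57  0xdf  0x6b  0x57  0xe3  0x94 ]

t0 = [0xdf, 0x57, 0xe3, 0x6b, 0x92, 0x20, 0x94, 0x62]
t1 = [0x62, 0xdf, 0xdf, 0x57, 0x57, 0xe3, 0xe3, 0x6b]
t2 = [0xdf, 0x57, 0xdf, 0x6b, 0x57, 0xe3, 0x94, 0x6b]
t3 = [0x6b, 0xdf, 0x57, 0xdf, 0x6b, 0x57, 0xe3, 0x94]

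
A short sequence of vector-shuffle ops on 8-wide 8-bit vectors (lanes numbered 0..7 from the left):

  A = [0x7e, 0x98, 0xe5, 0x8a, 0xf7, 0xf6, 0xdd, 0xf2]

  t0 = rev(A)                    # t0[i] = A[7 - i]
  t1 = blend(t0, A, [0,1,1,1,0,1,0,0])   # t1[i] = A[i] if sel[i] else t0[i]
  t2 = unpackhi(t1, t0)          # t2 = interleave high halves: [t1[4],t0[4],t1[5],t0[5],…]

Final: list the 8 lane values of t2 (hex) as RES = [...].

RES = [ 0x8a  0x8a  0xf6  0xe5  0x98  0x98  0x7e  0x7e ]

→ t0 |f2|dd|f6|f7|8a|e5|98|7e|
→ t1 |f2|98|e5|8a|8a|f6|98|7e|
→ t2 |8a|8a|f6|e5|98|98|7e|7e|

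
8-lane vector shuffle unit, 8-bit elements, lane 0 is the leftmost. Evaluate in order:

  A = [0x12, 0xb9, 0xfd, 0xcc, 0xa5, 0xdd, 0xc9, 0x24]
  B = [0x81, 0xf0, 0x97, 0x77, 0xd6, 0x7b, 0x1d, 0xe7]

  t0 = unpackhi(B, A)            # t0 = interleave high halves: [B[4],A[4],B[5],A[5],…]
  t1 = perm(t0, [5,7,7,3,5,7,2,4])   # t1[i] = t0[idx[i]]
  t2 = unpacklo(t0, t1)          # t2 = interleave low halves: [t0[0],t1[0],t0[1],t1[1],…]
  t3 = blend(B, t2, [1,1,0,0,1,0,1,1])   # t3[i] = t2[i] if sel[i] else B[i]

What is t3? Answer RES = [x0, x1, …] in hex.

RES = [ 0xd6  0xc9  0x97  0x77  0x7b  0x7b  0xdd  0xdd ]

  t0: d6 a5 7b dd 1d c9 e7 24
  t1: c9 24 24 dd c9 24 7b 1d
  t2: d6 c9 a5 24 7b 24 dd dd
  t3: d6 c9 97 77 7b 7b dd dd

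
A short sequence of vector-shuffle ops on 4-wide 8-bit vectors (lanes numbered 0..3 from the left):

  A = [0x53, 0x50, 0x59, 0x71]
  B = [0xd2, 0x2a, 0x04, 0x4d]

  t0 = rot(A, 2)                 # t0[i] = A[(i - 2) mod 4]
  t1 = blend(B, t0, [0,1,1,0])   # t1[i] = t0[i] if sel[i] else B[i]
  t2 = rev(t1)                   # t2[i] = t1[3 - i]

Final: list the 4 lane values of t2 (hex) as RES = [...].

→ t0 |59|71|53|50|
→ t1 |d2|71|53|4d|
→ t2 |4d|53|71|d2|

RES = [ 0x4d  0x53  0x71  0xd2 ]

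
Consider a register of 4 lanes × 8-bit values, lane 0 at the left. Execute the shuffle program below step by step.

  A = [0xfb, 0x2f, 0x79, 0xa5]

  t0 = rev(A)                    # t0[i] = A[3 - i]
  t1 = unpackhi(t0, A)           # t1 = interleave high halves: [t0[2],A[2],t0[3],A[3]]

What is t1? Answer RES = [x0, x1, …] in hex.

RES = [0x2f, 0x79, 0xfb, 0xa5]

→ t0 |a5|79|2f|fb|
→ t1 |2f|79|fb|a5|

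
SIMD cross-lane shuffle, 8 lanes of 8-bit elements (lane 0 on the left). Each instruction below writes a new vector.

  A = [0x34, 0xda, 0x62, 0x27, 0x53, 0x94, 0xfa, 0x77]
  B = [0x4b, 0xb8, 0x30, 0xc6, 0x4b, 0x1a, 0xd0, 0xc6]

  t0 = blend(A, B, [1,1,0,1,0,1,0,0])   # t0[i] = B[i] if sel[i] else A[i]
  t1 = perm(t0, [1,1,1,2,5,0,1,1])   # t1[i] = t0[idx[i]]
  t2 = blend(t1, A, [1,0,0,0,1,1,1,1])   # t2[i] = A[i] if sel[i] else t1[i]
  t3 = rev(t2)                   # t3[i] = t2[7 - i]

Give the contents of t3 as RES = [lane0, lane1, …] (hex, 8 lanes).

t0 = [0x4b, 0xb8, 0x62, 0xc6, 0x53, 0x1a, 0xfa, 0x77]
t1 = [0xb8, 0xb8, 0xb8, 0x62, 0x1a, 0x4b, 0xb8, 0xb8]
t2 = [0x34, 0xb8, 0xb8, 0x62, 0x53, 0x94, 0xfa, 0x77]
t3 = [0x77, 0xfa, 0x94, 0x53, 0x62, 0xb8, 0xb8, 0x34]

RES = [0x77, 0xfa, 0x94, 0x53, 0x62, 0xb8, 0xb8, 0x34]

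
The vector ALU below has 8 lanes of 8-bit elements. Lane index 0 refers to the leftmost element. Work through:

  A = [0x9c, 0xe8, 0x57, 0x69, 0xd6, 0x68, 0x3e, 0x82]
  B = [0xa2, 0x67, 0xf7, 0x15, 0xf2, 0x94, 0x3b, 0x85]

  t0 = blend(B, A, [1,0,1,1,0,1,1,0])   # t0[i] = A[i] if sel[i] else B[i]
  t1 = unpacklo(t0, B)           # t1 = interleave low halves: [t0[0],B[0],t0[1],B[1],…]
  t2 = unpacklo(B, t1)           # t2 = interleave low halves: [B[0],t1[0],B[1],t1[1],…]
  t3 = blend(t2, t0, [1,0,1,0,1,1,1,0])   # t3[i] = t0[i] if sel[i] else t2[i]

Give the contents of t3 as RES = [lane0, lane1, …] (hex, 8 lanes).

  t0: 9c 67 57 69 f2 68 3e 85
  t1: 9c a2 67 67 57 f7 69 15
  t2: a2 9c 67 a2 f7 67 15 67
  t3: 9c 9c 57 a2 f2 68 3e 67

RES = [0x9c, 0x9c, 0x57, 0xa2, 0xf2, 0x68, 0x3e, 0x67]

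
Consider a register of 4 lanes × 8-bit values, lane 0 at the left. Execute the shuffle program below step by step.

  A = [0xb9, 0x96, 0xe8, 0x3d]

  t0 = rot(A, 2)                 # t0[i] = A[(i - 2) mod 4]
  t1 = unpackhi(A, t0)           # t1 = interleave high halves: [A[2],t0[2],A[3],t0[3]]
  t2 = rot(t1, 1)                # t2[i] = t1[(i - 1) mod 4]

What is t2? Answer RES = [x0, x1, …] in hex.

  t0: e8 3d b9 96
  t1: e8 b9 3d 96
  t2: 96 e8 b9 3d

RES = [0x96, 0xe8, 0xb9, 0x3d]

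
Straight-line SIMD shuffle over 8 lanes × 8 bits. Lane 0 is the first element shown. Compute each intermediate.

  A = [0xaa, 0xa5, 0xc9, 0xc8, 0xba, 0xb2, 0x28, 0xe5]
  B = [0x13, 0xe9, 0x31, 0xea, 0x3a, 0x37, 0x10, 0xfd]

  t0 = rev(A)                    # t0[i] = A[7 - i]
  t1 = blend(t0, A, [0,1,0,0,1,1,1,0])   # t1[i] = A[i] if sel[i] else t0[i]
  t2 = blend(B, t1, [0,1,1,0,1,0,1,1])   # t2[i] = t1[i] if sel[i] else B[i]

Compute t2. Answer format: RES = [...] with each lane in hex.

RES = [ 0x13  0xa5  0xb2  0xea  0xba  0x37  0x28  0xaa ]

→ t0 |e5|28|b2|ba|c8|c9|a5|aa|
→ t1 |e5|a5|b2|ba|ba|b2|28|aa|
→ t2 |13|a5|b2|ea|ba|37|28|aa|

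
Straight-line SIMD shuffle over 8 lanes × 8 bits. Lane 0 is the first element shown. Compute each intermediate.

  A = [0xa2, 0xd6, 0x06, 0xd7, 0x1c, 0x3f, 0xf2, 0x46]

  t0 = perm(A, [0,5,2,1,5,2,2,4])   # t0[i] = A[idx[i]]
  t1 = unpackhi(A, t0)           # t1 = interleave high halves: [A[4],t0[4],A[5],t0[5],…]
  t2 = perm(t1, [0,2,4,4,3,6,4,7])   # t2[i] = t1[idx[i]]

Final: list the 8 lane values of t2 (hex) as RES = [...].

t0 = [0xa2, 0x3f, 0x06, 0xd6, 0x3f, 0x06, 0x06, 0x1c]
t1 = [0x1c, 0x3f, 0x3f, 0x06, 0xf2, 0x06, 0x46, 0x1c]
t2 = [0x1c, 0x3f, 0xf2, 0xf2, 0x06, 0x46, 0xf2, 0x1c]

RES = [0x1c, 0x3f, 0xf2, 0xf2, 0x06, 0x46, 0xf2, 0x1c]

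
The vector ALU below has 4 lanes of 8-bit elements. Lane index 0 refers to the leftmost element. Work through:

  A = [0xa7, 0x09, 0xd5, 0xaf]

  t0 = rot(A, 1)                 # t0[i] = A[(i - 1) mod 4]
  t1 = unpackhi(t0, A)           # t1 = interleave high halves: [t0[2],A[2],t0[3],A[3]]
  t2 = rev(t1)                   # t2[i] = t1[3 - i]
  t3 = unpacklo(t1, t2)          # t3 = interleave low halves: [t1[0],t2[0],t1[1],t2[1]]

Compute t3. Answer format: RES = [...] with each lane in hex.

RES = [ 0x09  0xaf  0xd5  0xd5 ]

→ t0 |af|a7|09|d5|
→ t1 |09|d5|d5|af|
→ t2 |af|d5|d5|09|
→ t3 |09|af|d5|d5|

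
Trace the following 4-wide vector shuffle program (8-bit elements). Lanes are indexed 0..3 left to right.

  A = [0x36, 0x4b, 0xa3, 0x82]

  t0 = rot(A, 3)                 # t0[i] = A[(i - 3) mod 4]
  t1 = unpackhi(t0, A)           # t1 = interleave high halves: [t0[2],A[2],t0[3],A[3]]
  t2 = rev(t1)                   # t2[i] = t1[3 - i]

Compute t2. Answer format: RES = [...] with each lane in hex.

RES = [0x82, 0x36, 0xa3, 0x82]

→ t0 |4b|a3|82|36|
→ t1 |82|a3|36|82|
→ t2 |82|36|a3|82|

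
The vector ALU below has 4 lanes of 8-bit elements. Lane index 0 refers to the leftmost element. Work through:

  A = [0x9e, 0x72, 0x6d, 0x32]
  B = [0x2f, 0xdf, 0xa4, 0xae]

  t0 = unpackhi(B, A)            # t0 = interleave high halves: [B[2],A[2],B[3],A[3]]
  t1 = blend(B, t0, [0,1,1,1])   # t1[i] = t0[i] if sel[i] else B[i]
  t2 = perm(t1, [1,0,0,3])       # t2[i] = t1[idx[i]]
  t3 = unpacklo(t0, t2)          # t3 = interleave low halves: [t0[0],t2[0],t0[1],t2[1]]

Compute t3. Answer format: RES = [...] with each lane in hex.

RES = [ 0xa4  0x6d  0x6d  0x2f ]

→ t0 |a4|6d|ae|32|
→ t1 |2f|6d|ae|32|
→ t2 |6d|2f|2f|32|
→ t3 |a4|6d|6d|2f|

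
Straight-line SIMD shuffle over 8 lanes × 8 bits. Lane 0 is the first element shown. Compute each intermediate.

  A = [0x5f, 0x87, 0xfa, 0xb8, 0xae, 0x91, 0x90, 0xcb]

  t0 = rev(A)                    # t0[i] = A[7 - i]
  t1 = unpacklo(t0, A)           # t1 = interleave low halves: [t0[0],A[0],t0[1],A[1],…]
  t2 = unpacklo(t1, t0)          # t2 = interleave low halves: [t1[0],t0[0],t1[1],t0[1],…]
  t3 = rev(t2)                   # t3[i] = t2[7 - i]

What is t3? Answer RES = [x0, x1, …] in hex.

→ t0 |cb|90|91|ae|b8|fa|87|5f|
→ t1 |cb|5f|90|87|91|fa|ae|b8|
→ t2 |cb|cb|5f|90|90|91|87|ae|
→ t3 |ae|87|91|90|90|5f|cb|cb|

RES = [ 0xae  0x87  0x91  0x90  0x90  0x5f  0xcb  0xcb ]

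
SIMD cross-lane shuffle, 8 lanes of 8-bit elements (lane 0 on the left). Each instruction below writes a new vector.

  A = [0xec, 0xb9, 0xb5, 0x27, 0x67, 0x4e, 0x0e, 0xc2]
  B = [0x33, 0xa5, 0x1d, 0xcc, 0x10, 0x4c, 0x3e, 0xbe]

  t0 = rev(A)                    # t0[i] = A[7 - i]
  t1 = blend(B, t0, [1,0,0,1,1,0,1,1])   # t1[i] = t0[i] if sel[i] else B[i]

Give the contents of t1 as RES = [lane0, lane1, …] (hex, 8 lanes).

t0 = [0xc2, 0x0e, 0x4e, 0x67, 0x27, 0xb5, 0xb9, 0xec]
t1 = [0xc2, 0xa5, 0x1d, 0x67, 0x27, 0x4c, 0xb9, 0xec]

RES = [ 0xc2  0xa5  0x1d  0x67  0x27  0x4c  0xb9  0xec ]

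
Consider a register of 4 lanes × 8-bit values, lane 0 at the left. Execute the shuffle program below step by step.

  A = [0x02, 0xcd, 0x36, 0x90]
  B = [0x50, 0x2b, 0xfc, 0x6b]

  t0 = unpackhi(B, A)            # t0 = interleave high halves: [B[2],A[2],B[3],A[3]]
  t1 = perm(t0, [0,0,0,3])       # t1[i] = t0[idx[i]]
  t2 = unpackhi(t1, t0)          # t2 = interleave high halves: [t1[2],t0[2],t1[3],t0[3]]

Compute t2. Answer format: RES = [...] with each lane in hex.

RES = [0xfc, 0x6b, 0x90, 0x90]

t0 = [0xfc, 0x36, 0x6b, 0x90]
t1 = [0xfc, 0xfc, 0xfc, 0x90]
t2 = [0xfc, 0x6b, 0x90, 0x90]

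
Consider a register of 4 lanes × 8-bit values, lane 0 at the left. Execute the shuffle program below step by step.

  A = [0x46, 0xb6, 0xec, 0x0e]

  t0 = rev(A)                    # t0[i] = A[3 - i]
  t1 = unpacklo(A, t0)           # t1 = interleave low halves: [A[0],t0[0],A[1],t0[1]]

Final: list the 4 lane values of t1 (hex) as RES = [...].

RES = [0x46, 0x0e, 0xb6, 0xec]

t0 = [0x0e, 0xec, 0xb6, 0x46]
t1 = [0x46, 0x0e, 0xb6, 0xec]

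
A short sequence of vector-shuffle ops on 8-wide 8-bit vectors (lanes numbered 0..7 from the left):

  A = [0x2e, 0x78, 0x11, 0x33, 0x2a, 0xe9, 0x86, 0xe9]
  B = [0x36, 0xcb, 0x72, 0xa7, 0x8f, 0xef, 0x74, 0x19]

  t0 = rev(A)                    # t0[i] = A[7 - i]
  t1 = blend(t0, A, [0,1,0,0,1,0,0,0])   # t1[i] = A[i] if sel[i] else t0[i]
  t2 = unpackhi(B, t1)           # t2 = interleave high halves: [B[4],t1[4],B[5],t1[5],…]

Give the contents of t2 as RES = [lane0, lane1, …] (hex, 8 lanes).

→ t0 |e9|86|e9|2a|33|11|78|2e|
→ t1 |e9|78|e9|2a|2a|11|78|2e|
→ t2 |8f|2a|ef|11|74|78|19|2e|

RES = [0x8f, 0x2a, 0xef, 0x11, 0x74, 0x78, 0x19, 0x2e]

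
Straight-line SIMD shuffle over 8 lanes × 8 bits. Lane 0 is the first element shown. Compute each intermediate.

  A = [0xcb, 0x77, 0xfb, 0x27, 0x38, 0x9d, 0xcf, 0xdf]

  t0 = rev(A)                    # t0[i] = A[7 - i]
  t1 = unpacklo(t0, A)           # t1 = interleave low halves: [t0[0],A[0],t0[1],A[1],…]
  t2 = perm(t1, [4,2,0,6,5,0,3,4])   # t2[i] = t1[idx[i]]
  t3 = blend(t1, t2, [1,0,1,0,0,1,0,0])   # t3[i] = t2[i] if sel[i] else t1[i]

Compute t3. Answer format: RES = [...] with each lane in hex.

RES = [0x9d, 0xcb, 0xdf, 0x77, 0x9d, 0xdf, 0x38, 0x27]

→ t0 |df|cf|9d|38|27|fb|77|cb|
→ t1 |df|cb|cf|77|9d|fb|38|27|
→ t2 |9d|cf|df|38|fb|df|77|9d|
→ t3 |9d|cb|df|77|9d|df|38|27|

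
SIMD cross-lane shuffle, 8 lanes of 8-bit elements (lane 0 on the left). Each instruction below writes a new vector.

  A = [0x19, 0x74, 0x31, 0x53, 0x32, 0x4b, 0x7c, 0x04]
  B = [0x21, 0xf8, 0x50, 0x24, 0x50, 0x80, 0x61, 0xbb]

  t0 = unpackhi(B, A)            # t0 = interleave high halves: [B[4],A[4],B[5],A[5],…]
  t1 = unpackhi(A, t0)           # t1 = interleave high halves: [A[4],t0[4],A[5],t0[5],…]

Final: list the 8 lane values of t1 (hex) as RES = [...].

t0 = [0x50, 0x32, 0x80, 0x4b, 0x61, 0x7c, 0xbb, 0x04]
t1 = [0x32, 0x61, 0x4b, 0x7c, 0x7c, 0xbb, 0x04, 0x04]

RES = [0x32, 0x61, 0x4b, 0x7c, 0x7c, 0xbb, 0x04, 0x04]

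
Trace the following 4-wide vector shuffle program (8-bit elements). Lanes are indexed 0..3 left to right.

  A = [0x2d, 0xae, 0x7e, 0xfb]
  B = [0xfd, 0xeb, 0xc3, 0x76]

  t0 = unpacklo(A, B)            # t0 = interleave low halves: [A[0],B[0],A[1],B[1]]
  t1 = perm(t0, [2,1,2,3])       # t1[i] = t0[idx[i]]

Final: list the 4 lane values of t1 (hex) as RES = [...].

RES = [ 0xae  0xfd  0xae  0xeb ]

t0 = [0x2d, 0xfd, 0xae, 0xeb]
t1 = [0xae, 0xfd, 0xae, 0xeb]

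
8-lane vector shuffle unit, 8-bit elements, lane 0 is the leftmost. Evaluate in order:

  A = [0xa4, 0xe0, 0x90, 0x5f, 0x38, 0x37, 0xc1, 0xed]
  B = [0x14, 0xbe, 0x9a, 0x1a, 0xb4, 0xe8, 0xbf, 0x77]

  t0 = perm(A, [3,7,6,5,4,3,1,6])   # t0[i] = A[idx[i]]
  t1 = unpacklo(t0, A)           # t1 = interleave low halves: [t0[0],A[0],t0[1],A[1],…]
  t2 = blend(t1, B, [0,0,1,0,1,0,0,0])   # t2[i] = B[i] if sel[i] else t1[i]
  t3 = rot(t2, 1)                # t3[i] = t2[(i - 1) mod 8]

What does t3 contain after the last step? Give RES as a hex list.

→ t0 |5f|ed|c1|37|38|5f|e0|c1|
→ t1 |5f|a4|ed|e0|c1|90|37|5f|
→ t2 |5f|a4|9a|e0|b4|90|37|5f|
→ t3 |5f|5f|a4|9a|e0|b4|90|37|

RES = [0x5f, 0x5f, 0xa4, 0x9a, 0xe0, 0xb4, 0x90, 0x37]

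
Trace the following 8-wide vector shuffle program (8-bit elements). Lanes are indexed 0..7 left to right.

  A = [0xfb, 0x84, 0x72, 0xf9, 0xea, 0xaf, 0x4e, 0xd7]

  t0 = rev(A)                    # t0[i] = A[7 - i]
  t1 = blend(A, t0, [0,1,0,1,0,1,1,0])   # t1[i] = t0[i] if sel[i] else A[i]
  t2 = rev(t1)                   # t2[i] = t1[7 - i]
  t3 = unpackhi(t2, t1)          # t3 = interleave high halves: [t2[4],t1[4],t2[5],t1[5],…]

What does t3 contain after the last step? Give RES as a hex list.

RES = [ 0xea  0xea  0x72  0x72  0x4e  0x84  0xfb  0xd7 ]

t0 = [0xd7, 0x4e, 0xaf, 0xea, 0xf9, 0x72, 0x84, 0xfb]
t1 = [0xfb, 0x4e, 0x72, 0xea, 0xea, 0x72, 0x84, 0xd7]
t2 = [0xd7, 0x84, 0x72, 0xea, 0xea, 0x72, 0x4e, 0xfb]
t3 = [0xea, 0xea, 0x72, 0x72, 0x4e, 0x84, 0xfb, 0xd7]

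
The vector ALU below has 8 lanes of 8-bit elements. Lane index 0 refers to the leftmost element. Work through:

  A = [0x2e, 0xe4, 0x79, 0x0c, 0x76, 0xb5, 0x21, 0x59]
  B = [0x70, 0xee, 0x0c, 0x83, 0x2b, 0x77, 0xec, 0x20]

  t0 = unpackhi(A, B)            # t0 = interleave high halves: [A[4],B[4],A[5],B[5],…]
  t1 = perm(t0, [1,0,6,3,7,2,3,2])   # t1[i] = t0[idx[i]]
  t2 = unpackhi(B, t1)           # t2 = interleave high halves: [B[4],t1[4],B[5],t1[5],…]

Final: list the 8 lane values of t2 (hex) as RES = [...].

t0 = [0x76, 0x2b, 0xb5, 0x77, 0x21, 0xec, 0x59, 0x20]
t1 = [0x2b, 0x76, 0x59, 0x77, 0x20, 0xb5, 0x77, 0xb5]
t2 = [0x2b, 0x20, 0x77, 0xb5, 0xec, 0x77, 0x20, 0xb5]

RES = [ 0x2b  0x20  0x77  0xb5  0xec  0x77  0x20  0xb5 ]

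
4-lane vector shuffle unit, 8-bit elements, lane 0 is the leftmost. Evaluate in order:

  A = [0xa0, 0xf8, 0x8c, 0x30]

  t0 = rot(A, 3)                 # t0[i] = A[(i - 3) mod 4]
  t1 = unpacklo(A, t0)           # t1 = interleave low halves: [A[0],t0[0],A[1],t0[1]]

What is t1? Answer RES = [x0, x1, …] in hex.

RES = [ 0xa0  0xf8  0xf8  0x8c ]

t0 = [0xf8, 0x8c, 0x30, 0xa0]
t1 = [0xa0, 0xf8, 0xf8, 0x8c]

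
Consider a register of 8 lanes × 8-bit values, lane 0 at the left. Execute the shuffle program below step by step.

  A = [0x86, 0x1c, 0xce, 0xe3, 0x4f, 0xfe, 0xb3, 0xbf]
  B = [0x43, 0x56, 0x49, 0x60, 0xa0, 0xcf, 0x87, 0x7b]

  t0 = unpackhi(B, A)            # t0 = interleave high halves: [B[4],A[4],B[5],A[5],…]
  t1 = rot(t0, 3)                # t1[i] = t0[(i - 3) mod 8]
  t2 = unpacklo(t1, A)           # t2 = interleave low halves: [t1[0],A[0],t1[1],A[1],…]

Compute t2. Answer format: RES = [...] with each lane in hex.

→ t0 |a0|4f|cf|fe|87|b3|7b|bf|
→ t1 |b3|7b|bf|a0|4f|cf|fe|87|
→ t2 |b3|86|7b|1c|bf|ce|a0|e3|

RES = [0xb3, 0x86, 0x7b, 0x1c, 0xbf, 0xce, 0xa0, 0xe3]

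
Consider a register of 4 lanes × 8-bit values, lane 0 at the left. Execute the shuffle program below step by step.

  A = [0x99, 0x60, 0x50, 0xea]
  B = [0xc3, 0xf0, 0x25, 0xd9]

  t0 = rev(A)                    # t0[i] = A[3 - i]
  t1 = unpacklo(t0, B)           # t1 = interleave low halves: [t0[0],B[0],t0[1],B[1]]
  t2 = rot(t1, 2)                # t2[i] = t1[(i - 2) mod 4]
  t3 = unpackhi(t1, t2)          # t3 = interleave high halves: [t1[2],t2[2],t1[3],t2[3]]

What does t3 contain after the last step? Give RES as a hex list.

RES = [ 0x50  0xea  0xf0  0xc3 ]

  t0: ea 50 60 99
  t1: ea c3 50 f0
  t2: 50 f0 ea c3
  t3: 50 ea f0 c3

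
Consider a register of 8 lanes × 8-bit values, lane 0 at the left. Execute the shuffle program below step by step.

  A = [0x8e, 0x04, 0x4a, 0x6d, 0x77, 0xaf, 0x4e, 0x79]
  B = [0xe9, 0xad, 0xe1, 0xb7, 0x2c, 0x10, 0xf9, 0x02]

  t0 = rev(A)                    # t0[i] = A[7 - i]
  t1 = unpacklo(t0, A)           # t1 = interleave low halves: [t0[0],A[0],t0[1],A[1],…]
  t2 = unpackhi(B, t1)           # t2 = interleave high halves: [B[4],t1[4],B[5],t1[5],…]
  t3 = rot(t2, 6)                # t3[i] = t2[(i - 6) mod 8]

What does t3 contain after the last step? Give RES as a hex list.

RES = [ 0x10  0x4a  0xf9  0x77  0x02  0x6d  0x2c  0xaf ]

  t0: 79 4e af 77 6d 4a 04 8e
  t1: 79 8e 4e 04 af 4a 77 6d
  t2: 2c af 10 4a f9 77 02 6d
  t3: 10 4a f9 77 02 6d 2c af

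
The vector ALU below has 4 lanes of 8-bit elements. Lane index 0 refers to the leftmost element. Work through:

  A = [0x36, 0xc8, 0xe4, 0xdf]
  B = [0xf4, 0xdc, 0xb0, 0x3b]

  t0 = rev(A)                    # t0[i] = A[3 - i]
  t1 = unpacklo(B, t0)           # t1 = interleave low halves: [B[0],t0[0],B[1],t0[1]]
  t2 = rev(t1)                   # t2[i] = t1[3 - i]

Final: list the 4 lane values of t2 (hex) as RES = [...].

t0 = [0xdf, 0xe4, 0xc8, 0x36]
t1 = [0xf4, 0xdf, 0xdc, 0xe4]
t2 = [0xe4, 0xdc, 0xdf, 0xf4]

RES = [0xe4, 0xdc, 0xdf, 0xf4]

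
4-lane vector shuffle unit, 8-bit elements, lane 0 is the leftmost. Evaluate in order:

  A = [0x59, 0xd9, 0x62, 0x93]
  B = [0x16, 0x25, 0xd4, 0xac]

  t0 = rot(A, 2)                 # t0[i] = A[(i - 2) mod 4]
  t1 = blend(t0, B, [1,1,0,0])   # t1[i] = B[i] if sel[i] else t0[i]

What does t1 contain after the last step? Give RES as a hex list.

→ t0 |62|93|59|d9|
→ t1 |16|25|59|d9|

RES = [0x16, 0x25, 0x59, 0xd9]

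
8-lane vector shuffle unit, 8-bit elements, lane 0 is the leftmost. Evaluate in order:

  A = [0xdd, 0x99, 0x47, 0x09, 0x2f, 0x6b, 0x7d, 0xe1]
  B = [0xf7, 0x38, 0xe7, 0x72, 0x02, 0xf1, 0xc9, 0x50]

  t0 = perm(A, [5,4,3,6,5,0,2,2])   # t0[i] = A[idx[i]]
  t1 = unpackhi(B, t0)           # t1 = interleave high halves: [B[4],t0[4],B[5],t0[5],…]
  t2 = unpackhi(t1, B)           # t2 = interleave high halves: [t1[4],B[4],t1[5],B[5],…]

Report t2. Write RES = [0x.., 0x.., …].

RES = [ 0xc9  0x02  0x47  0xf1  0x50  0xc9  0x47  0x50 ]

  t0: 6b 2f 09 7d 6b dd 47 47
  t1: 02 6b f1 dd c9 47 50 47
  t2: c9 02 47 f1 50 c9 47 50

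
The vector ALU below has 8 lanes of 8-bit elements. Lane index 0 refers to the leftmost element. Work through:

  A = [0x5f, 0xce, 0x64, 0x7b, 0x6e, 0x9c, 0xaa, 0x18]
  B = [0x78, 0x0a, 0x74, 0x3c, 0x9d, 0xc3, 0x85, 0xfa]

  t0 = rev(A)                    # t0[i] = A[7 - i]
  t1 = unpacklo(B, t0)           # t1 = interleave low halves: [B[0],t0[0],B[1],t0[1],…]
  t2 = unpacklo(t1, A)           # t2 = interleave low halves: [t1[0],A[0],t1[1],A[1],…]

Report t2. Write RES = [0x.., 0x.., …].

  t0: 18 aa 9c 6e 7b 64 ce 5f
  t1: 78 18 0a aa 74 9c 3c 6e
  t2: 78 5f 18 ce 0a 64 aa 7b

RES = [ 0x78  0x5f  0x18  0xce  0x0a  0x64  0xaa  0x7b ]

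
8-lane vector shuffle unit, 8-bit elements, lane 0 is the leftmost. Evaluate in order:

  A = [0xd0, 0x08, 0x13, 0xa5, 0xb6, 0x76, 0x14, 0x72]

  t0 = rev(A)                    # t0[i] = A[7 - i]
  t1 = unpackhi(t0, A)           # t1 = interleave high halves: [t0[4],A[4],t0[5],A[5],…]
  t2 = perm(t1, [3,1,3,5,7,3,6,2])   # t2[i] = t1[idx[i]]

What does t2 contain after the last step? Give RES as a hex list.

t0 = [0x72, 0x14, 0x76, 0xb6, 0xa5, 0x13, 0x08, 0xd0]
t1 = [0xa5, 0xb6, 0x13, 0x76, 0x08, 0x14, 0xd0, 0x72]
t2 = [0x76, 0xb6, 0x76, 0x14, 0x72, 0x76, 0xd0, 0x13]

RES = [ 0x76  0xb6  0x76  0x14  0x72  0x76  0xd0  0x13 ]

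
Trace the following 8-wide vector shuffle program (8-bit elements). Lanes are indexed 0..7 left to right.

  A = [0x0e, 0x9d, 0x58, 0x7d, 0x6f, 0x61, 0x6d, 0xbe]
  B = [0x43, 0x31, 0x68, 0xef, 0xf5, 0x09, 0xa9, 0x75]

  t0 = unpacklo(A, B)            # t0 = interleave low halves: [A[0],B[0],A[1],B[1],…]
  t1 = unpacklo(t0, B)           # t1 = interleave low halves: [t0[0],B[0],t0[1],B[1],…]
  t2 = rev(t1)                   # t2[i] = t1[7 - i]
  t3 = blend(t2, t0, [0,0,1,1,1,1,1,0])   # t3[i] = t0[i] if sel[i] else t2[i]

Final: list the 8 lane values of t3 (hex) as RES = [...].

t0 = [0x0e, 0x43, 0x9d, 0x31, 0x58, 0x68, 0x7d, 0xef]
t1 = [0x0e, 0x43, 0x43, 0x31, 0x9d, 0x68, 0x31, 0xef]
t2 = [0xef, 0x31, 0x68, 0x9d, 0x31, 0x43, 0x43, 0x0e]
t3 = [0xef, 0x31, 0x9d, 0x31, 0x58, 0x68, 0x7d, 0x0e]

RES = [ 0xef  0x31  0x9d  0x31  0x58  0x68  0x7d  0x0e ]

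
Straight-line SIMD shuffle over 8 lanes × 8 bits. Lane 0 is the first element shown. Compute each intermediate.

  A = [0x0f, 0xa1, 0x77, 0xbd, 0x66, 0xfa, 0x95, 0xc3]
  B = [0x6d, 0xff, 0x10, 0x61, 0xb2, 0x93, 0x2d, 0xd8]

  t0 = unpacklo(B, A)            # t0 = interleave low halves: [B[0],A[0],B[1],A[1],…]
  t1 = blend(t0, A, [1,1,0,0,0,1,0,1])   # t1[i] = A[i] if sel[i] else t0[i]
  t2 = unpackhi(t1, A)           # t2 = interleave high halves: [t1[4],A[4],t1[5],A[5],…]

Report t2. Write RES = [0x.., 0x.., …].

  t0: 6d 0f ff a1 10 77 61 bd
  t1: 0f a1 ff a1 10 fa 61 c3
  t2: 10 66 fa fa 61 95 c3 c3

RES = [ 0x10  0x66  0xfa  0xfa  0x61  0x95  0xc3  0xc3 ]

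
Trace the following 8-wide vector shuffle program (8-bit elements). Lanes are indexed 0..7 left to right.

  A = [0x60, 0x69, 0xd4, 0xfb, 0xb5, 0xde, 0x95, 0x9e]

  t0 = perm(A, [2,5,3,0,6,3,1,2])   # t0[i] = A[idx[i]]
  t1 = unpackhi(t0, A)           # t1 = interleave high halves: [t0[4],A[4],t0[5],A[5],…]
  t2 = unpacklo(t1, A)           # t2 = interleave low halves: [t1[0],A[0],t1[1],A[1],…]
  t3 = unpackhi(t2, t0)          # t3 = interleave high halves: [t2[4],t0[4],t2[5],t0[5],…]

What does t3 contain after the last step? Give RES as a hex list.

  t0: d4 de fb 60 95 fb 69 d4
  t1: 95 b5 fb de 69 95 d4 9e
  t2: 95 60 b5 69 fb d4 de fb
  t3: fb 95 d4 fb de 69 fb d4

RES = [ 0xfb  0x95  0xd4  0xfb  0xde  0x69  0xfb  0xd4 ]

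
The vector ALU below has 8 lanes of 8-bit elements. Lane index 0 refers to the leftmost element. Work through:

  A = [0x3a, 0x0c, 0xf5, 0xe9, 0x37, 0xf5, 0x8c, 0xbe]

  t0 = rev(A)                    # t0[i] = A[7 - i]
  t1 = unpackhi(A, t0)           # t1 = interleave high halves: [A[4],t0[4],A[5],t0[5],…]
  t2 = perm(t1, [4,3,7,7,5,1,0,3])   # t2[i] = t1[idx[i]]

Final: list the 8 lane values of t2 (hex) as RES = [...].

  t0: be 8c f5 37 e9 f5 0c 3a
  t1: 37 e9 f5 f5 8c 0c be 3a
  t2: 8c f5 3a 3a 0c e9 37 f5

RES = [ 0x8c  0xf5  0x3a  0x3a  0x0c  0xe9  0x37  0xf5 ]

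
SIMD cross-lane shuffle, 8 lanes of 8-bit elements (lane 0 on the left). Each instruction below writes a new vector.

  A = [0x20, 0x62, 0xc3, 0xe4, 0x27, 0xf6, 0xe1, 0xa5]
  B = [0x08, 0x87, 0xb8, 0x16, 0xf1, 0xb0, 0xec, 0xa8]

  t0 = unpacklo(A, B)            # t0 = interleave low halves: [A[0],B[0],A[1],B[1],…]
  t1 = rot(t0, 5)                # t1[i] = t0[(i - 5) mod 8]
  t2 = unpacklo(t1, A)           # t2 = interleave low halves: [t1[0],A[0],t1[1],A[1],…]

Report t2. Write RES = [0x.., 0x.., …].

RES = [0x87, 0x20, 0xc3, 0x62, 0xb8, 0xc3, 0xe4, 0xe4]

t0 = [0x20, 0x08, 0x62, 0x87, 0xc3, 0xb8, 0xe4, 0x16]
t1 = [0x87, 0xc3, 0xb8, 0xe4, 0x16, 0x20, 0x08, 0x62]
t2 = [0x87, 0x20, 0xc3, 0x62, 0xb8, 0xc3, 0xe4, 0xe4]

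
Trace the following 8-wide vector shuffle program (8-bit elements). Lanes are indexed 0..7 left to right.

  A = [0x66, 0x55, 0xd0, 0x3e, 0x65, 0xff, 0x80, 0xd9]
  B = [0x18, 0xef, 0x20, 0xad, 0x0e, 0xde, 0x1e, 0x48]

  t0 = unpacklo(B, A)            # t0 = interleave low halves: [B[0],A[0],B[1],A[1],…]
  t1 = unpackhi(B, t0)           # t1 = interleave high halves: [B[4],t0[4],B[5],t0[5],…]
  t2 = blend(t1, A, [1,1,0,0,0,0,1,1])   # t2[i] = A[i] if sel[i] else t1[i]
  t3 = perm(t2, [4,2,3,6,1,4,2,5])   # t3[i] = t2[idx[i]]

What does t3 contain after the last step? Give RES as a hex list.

→ t0 |18|66|ef|55|20|d0|ad|3e|
→ t1 |0e|20|de|d0|1e|ad|48|3e|
→ t2 |66|55|de|d0|1e|ad|80|d9|
→ t3 |1e|de|d0|80|55|1e|de|ad|

RES = [ 0x1e  0xde  0xd0  0x80  0x55  0x1e  0xde  0xad ]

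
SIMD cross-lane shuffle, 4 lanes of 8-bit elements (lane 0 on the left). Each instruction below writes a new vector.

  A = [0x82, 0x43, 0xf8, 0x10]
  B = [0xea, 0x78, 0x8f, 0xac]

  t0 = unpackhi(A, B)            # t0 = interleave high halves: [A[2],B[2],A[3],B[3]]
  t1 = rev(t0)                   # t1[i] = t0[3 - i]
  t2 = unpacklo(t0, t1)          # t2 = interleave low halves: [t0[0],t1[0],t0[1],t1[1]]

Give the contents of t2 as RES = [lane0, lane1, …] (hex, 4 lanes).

  t0: f8 8f 10 ac
  t1: ac 10 8f f8
  t2: f8 ac 8f 10

RES = [ 0xf8  0xac  0x8f  0x10 ]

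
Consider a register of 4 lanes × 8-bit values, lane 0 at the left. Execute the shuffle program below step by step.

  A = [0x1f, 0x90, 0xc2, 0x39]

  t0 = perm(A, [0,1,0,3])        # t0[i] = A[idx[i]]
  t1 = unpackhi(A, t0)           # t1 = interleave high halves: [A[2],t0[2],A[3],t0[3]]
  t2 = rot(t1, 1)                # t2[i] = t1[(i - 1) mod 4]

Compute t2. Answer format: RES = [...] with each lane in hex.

RES = [ 0x39  0xc2  0x1f  0x39 ]

  t0: 1f 90 1f 39
  t1: c2 1f 39 39
  t2: 39 c2 1f 39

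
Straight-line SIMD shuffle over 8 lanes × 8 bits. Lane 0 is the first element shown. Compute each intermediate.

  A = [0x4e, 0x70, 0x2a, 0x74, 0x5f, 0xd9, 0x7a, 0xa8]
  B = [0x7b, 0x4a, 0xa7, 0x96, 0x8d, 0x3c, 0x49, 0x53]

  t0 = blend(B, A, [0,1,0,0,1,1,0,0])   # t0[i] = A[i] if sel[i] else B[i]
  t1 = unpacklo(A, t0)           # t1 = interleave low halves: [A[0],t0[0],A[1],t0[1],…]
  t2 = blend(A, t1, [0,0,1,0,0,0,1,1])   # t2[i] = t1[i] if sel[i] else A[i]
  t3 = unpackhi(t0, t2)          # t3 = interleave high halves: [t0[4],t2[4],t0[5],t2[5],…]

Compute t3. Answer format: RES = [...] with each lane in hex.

RES = [0x5f, 0x5f, 0xd9, 0xd9, 0x49, 0x74, 0x53, 0x96]

  t0: 7b 70 a7 96 5f d9 49 53
  t1: 4e 7b 70 70 2a a7 74 96
  t2: 4e 70 70 74 5f d9 74 96
  t3: 5f 5f d9 d9 49 74 53 96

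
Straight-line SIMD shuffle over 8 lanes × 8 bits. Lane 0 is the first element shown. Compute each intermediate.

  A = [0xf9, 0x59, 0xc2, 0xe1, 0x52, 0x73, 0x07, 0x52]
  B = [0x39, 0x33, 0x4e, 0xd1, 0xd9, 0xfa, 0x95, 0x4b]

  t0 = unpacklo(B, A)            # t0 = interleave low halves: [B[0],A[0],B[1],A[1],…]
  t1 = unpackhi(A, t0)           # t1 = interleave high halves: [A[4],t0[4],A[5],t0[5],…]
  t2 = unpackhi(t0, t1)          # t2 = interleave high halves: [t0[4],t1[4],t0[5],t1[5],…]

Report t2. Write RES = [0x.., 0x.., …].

→ t0 |39|f9|33|59|4e|c2|d1|e1|
→ t1 |52|4e|73|c2|07|d1|52|e1|
→ t2 |4e|07|c2|d1|d1|52|e1|e1|

RES = [0x4e, 0x07, 0xc2, 0xd1, 0xd1, 0x52, 0xe1, 0xe1]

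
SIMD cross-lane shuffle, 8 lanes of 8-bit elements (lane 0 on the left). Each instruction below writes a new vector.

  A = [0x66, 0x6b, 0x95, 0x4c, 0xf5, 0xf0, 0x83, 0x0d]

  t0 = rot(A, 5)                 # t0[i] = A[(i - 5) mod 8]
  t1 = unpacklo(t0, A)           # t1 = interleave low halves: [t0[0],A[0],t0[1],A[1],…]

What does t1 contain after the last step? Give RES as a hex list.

RES = [ 0x4c  0x66  0xf5  0x6b  0xf0  0x95  0x83  0x4c ]

  t0: 4c f5 f0 83 0d 66 6b 95
  t1: 4c 66 f5 6b f0 95 83 4c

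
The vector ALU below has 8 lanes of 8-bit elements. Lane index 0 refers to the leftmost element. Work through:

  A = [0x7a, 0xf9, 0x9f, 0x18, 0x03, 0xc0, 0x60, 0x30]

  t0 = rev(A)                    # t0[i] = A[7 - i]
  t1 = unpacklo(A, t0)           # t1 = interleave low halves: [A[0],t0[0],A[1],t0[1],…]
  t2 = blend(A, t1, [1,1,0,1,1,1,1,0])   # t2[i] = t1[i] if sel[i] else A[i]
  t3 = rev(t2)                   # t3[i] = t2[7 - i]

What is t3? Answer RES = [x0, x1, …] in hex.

RES = [0x30, 0x18, 0xc0, 0x9f, 0x60, 0x9f, 0x30, 0x7a]

t0 = [0x30, 0x60, 0xc0, 0x03, 0x18, 0x9f, 0xf9, 0x7a]
t1 = [0x7a, 0x30, 0xf9, 0x60, 0x9f, 0xc0, 0x18, 0x03]
t2 = [0x7a, 0x30, 0x9f, 0x60, 0x9f, 0xc0, 0x18, 0x30]
t3 = [0x30, 0x18, 0xc0, 0x9f, 0x60, 0x9f, 0x30, 0x7a]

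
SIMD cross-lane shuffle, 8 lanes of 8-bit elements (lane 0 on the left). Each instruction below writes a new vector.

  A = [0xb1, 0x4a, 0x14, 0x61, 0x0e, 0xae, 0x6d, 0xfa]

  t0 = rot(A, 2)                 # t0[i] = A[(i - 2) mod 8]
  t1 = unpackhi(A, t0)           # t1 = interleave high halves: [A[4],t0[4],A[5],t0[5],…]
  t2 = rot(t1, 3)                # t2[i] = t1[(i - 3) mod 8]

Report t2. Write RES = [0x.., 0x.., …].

  t0: 6d fa b1 4a 14 61 0e ae
  t1: 0e 14 ae 61 6d 0e fa ae
  t2: 0e fa ae 0e 14 ae 61 6d

RES = [0x0e, 0xfa, 0xae, 0x0e, 0x14, 0xae, 0x61, 0x6d]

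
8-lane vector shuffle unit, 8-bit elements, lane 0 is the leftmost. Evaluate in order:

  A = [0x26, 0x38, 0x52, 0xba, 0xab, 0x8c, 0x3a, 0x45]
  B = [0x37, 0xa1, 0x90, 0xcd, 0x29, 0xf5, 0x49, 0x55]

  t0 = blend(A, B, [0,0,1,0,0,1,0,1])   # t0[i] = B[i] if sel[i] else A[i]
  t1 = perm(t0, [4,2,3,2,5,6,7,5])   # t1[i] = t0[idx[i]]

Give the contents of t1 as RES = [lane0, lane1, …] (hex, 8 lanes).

t0 = [0x26, 0x38, 0x90, 0xba, 0xab, 0xf5, 0x3a, 0x55]
t1 = [0xab, 0x90, 0xba, 0x90, 0xf5, 0x3a, 0x55, 0xf5]

RES = [ 0xab  0x90  0xba  0x90  0xf5  0x3a  0x55  0xf5 ]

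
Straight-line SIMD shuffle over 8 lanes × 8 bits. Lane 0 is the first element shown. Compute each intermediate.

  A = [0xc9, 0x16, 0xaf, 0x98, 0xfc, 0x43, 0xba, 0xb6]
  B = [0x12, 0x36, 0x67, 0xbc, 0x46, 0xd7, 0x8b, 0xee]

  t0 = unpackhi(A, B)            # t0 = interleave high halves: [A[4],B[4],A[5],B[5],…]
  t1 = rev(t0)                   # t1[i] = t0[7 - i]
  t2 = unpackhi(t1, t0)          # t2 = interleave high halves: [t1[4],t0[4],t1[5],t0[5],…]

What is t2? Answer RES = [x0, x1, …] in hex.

RES = [0xd7, 0xba, 0x43, 0x8b, 0x46, 0xb6, 0xfc, 0xee]

  t0: fc 46 43 d7 ba 8b b6 ee
  t1: ee b6 8b ba d7 43 46 fc
  t2: d7 ba 43 8b 46 b6 fc ee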